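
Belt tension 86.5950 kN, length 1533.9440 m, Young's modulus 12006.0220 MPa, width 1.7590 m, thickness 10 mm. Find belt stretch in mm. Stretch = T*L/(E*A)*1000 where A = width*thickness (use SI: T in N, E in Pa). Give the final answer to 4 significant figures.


A = 1.7590 * 0.01 = 0.01759 m^2
Stretch = 86.5950*1000 * 1533.9440 / (12006.0220e6 * 0.01759) * 1000
Stretch = 629.0 mm


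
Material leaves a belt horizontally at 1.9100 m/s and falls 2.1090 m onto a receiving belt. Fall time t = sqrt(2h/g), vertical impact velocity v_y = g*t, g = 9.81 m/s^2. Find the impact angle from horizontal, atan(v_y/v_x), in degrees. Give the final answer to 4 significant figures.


t = sqrt(2*2.1090/9.81) = 0.655721 s
v_y = 9.81 * 0.655721 = 6.43262 m/s
angle = atan(6.43262 / 1.9100) = 73.46 deg


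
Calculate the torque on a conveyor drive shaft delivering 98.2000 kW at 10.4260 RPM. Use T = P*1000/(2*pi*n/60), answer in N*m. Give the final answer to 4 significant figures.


omega = 2*pi*10.4260/60 = 1.09181 rad/s
T = 98.2000*1000 / 1.09181
T = 89940 N*m


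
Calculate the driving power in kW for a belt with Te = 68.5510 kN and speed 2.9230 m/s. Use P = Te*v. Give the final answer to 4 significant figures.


P = Te * v = 68.5510 * 2.9230
P = 200.4 kW


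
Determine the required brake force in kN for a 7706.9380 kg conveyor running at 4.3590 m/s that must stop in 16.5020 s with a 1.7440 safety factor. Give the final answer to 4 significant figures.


F = 7706.9380 * 4.3590 / 16.5020 * 1.7440 / 1000
F = 3.550 kN


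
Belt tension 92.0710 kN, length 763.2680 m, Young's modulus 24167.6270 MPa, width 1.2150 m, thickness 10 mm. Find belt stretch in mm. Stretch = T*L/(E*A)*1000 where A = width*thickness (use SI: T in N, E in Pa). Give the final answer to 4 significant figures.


A = 1.2150 * 0.01 = 0.01215 m^2
Stretch = 92.0710*1000 * 763.2680 / (24167.6270e6 * 0.01215) * 1000
Stretch = 239.3 mm


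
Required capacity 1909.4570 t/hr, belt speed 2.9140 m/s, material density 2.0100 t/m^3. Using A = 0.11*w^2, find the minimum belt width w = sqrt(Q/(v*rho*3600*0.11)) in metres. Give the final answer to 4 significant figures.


A_req = 1909.4570 / (2.9140 * 2.0100 * 3600) = 0.0905569 m^2
w = sqrt(0.0905569 / 0.11)
w = 0.9073 m


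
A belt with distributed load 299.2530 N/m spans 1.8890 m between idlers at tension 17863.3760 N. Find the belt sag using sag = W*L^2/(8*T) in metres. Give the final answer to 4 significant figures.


sag = 299.2530 * 1.8890^2 / (8 * 17863.3760)
sag = 0.007472 m


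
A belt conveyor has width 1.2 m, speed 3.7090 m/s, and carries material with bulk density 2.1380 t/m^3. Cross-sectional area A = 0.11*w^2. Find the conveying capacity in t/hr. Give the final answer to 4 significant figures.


A = 0.11 * 1.2^2 = 0.1584 m^2
C = 0.1584 * 3.7090 * 2.1380 * 3600
C = 4522 t/hr


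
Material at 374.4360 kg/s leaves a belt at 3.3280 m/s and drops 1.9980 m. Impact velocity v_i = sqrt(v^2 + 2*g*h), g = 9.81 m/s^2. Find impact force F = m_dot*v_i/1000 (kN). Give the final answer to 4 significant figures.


v_i = sqrt(3.3280^2 + 2*9.81*1.9980) = 7.09058 m/s
F = 374.4360 * 7.09058 / 1000
F = 2.655 kN


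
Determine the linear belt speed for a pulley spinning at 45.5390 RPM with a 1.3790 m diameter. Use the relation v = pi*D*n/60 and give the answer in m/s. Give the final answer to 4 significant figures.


v = pi * 1.3790 * 45.5390 / 60
v = 3.288 m/s


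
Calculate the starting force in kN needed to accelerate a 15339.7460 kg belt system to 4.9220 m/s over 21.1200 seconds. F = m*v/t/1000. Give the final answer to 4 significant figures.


F = 15339.7460 * 4.9220 / 21.1200 / 1000
F = 3.575 kN


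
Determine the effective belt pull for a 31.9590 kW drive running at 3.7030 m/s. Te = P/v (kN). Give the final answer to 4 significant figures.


Te = P / v = 31.9590 / 3.7030
Te = 8.631 kN


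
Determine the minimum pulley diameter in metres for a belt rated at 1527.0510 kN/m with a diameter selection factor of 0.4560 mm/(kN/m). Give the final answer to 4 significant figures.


D = 1527.0510 * 0.4560 / 1000
D = 0.6963 m


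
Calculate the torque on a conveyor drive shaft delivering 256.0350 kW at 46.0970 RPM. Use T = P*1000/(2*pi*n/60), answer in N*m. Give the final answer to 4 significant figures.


omega = 2*pi*46.0970/60 = 4.82727 rad/s
T = 256.0350*1000 / 4.82727
T = 53040 N*m


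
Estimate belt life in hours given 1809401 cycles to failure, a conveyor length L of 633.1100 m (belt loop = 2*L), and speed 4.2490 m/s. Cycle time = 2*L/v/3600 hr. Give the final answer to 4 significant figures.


cycle_time = 2 * 633.1100 / 4.2490 / 3600 = 0.082779 hr
life = 1809401 * 0.082779 = 149800 hours


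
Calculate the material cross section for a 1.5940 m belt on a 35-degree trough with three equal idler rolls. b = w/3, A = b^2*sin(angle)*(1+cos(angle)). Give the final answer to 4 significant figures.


b = 1.5940/3 = 0.531333 m
A = 0.531333^2 * sin(35 deg) * (1 + cos(35 deg))
A = 0.2946 m^2


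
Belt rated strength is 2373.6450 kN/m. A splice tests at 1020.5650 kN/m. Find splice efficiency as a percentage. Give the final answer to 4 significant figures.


Eff = 1020.5650 / 2373.6450 * 100
Eff = 43.00 %


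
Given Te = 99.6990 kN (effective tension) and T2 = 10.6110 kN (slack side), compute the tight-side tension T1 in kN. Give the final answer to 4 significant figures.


T1 = Te + T2 = 99.6990 + 10.6110
T1 = 110.3 kN


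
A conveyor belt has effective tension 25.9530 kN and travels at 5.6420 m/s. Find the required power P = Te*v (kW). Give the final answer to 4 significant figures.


P = Te * v = 25.9530 * 5.6420
P = 146.4 kW


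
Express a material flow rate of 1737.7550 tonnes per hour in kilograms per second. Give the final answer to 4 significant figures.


m_dot = 1737.7550 * 1000 / 3600
m_dot = 482.7 kg/s


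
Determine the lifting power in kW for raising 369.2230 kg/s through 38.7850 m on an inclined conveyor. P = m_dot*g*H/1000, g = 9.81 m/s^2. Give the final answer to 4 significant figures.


P = 369.2230 * 9.81 * 38.7850 / 1000
P = 140.5 kW


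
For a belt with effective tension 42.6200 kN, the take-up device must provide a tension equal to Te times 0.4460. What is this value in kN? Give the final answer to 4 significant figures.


T_tu = 42.6200 * 0.4460
T_tu = 19.01 kN


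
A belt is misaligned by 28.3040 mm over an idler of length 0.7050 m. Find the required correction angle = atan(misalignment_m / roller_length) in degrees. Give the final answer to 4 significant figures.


misalign_m = 28.3040 / 1000 = 0.028304 m
angle = atan(0.028304 / 0.7050)
angle = 2.299 deg


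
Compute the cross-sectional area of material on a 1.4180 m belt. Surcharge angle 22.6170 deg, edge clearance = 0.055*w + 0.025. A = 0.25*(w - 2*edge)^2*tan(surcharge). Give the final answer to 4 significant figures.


edge = 0.055*1.4180 + 0.025 = 0.10299 m
ew = 1.4180 - 2*0.10299 = 1.21202 m
A = 0.25 * 1.21202^2 * tan(22.6170 deg)
A = 0.1530 m^2


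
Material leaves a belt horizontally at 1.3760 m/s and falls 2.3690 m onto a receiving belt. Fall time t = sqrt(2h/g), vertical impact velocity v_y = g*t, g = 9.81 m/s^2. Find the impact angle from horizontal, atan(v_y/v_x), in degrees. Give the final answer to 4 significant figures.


t = sqrt(2*2.3690/9.81) = 0.694965 s
v_y = 9.81 * 0.694965 = 6.81761 m/s
angle = atan(6.81761 / 1.3760) = 78.59 deg


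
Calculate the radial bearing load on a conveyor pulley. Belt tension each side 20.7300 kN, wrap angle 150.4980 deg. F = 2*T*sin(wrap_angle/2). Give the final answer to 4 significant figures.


F = 2 * 20.7300 * sin(150.4980/2 deg)
F = 40.09 kN


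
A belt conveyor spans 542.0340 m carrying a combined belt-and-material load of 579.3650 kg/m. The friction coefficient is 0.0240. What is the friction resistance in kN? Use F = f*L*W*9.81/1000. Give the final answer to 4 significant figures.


F = 0.0240 * 542.0340 * 579.3650 * 9.81 / 1000
F = 73.94 kN


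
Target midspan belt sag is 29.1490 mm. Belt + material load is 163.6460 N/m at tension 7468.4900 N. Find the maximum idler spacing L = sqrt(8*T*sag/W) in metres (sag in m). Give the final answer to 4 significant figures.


sag = 29.1490/1000 = 0.029149 m
L = sqrt(8 * 7468.4900 * 0.029149 / 163.6460)
L = 3.262 m


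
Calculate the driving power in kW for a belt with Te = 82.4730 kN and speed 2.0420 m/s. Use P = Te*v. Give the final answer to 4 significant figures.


P = Te * v = 82.4730 * 2.0420
P = 168.4 kW


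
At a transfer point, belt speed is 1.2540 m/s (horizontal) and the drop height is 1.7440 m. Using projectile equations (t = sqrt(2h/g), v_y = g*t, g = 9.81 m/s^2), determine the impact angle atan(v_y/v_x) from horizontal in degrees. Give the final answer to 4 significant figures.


t = sqrt(2*1.7440/9.81) = 0.596285 s
v_y = 9.81 * 0.596285 = 5.84956 m/s
angle = atan(5.84956 / 1.2540) = 77.90 deg


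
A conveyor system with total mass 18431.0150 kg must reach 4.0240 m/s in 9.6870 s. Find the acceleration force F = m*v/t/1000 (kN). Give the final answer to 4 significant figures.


F = 18431.0150 * 4.0240 / 9.6870 / 1000
F = 7.656 kN


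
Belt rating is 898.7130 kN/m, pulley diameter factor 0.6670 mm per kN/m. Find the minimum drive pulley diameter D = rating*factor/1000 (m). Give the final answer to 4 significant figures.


D = 898.7130 * 0.6670 / 1000
D = 0.5994 m


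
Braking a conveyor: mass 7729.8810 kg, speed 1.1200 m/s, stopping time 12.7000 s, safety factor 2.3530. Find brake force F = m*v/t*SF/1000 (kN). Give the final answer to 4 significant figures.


F = 7729.8810 * 1.1200 / 12.7000 * 2.3530 / 1000
F = 1.604 kN


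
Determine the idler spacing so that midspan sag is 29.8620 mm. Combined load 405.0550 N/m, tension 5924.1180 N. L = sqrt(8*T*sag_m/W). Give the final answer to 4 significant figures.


sag = 29.8620/1000 = 0.029862 m
L = sqrt(8 * 5924.1180 * 0.029862 / 405.0550)
L = 1.869 m


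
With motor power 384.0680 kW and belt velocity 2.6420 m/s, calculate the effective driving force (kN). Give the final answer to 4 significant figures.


Te = P / v = 384.0680 / 2.6420
Te = 145.4 kN


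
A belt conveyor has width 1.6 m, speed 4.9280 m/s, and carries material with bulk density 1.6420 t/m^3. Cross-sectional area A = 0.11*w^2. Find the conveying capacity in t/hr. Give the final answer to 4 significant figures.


A = 0.11 * 1.6^2 = 0.2816 m^2
C = 0.2816 * 4.9280 * 1.6420 * 3600
C = 8203 t/hr


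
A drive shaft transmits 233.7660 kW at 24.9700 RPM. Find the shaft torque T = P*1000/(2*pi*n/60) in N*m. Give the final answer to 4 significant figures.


omega = 2*pi*24.9700/60 = 2.61485 rad/s
T = 233.7660*1000 / 2.61485
T = 89400 N*m


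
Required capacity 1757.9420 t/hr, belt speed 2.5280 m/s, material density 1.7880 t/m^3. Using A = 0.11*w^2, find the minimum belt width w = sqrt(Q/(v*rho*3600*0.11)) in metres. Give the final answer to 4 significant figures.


A_req = 1757.9420 / (2.5280 * 1.7880 * 3600) = 0.108033 m^2
w = sqrt(0.108033 / 0.11)
w = 0.9910 m


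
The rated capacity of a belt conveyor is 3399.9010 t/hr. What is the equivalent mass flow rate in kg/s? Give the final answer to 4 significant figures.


m_dot = 3399.9010 * 1000 / 3600
m_dot = 944.4 kg/s


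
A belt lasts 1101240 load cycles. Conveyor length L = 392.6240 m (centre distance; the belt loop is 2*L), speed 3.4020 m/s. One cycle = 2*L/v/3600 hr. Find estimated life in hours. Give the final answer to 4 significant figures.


cycle_time = 2 * 392.6240 / 3.4020 / 3600 = 0.0641165 hr
life = 1101240 * 0.0641165 = 70610 hours


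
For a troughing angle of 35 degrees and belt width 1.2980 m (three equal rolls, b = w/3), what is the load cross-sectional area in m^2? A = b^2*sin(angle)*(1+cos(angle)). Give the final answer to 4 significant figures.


b = 1.2980/3 = 0.432667 m
A = 0.432667^2 * sin(35 deg) * (1 + cos(35 deg))
A = 0.1953 m^2


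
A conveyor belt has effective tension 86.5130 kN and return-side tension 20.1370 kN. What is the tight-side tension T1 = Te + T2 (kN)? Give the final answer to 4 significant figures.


T1 = Te + T2 = 86.5130 + 20.1370
T1 = 106.7 kN


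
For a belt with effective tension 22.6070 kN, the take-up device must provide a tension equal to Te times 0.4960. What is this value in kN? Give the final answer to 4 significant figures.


T_tu = 22.6070 * 0.4960
T_tu = 11.21 kN


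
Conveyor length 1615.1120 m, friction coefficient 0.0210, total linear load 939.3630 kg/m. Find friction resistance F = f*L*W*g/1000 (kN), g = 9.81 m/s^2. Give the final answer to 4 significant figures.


F = 0.0210 * 1615.1120 * 939.3630 * 9.81 / 1000
F = 312.6 kN


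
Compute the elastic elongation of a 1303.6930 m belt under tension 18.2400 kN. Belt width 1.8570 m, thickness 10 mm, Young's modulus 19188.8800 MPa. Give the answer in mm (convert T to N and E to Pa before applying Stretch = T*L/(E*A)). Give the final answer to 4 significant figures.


A = 1.8570 * 0.01 = 0.01857 m^2
Stretch = 18.2400*1000 * 1303.6930 / (19188.8800e6 * 0.01857) * 1000
Stretch = 66.73 mm


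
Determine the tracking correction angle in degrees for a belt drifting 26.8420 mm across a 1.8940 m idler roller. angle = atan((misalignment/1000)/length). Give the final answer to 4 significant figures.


misalign_m = 26.8420 / 1000 = 0.026842 m
angle = atan(0.026842 / 1.8940)
angle = 0.8119 deg


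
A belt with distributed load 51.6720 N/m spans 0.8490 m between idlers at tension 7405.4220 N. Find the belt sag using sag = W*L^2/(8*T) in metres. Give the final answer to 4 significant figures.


sag = 51.6720 * 0.8490^2 / (8 * 7405.4220)
sag = 0.0006287 m


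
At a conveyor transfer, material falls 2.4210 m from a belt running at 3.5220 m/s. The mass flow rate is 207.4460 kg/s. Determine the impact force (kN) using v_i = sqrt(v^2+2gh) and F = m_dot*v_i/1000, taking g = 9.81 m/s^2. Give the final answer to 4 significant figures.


v_i = sqrt(3.5220^2 + 2*9.81*2.4210) = 7.7398 m/s
F = 207.4460 * 7.7398 / 1000
F = 1.606 kN


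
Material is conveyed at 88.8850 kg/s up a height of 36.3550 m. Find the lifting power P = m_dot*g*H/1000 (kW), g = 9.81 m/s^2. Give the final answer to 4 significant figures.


P = 88.8850 * 9.81 * 36.3550 / 1000
P = 31.70 kW


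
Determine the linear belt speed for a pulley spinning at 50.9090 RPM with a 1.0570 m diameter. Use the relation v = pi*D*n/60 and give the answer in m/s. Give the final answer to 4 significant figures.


v = pi * 1.0570 * 50.9090 / 60
v = 2.818 m/s


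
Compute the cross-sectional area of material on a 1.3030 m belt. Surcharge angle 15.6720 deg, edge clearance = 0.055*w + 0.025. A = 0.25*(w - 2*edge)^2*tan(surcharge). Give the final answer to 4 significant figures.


edge = 0.055*1.3030 + 0.025 = 0.096665 m
ew = 1.3030 - 2*0.096665 = 1.10967 m
A = 0.25 * 1.10967^2 * tan(15.6720 deg)
A = 0.08637 m^2


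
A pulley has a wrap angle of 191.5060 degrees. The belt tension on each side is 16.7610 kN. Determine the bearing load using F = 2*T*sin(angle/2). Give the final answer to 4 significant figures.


F = 2 * 16.7610 * sin(191.5060/2 deg)
F = 33.35 kN


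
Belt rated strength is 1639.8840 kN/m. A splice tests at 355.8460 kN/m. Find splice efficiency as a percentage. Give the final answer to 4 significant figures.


Eff = 355.8460 / 1639.8840 * 100
Eff = 21.70 %


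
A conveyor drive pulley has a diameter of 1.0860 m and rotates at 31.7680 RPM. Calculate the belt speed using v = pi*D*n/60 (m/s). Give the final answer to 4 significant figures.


v = pi * 1.0860 * 31.7680 / 60
v = 1.806 m/s


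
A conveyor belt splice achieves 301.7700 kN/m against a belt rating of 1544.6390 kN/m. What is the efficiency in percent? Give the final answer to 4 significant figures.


Eff = 301.7700 / 1544.6390 * 100
Eff = 19.54 %


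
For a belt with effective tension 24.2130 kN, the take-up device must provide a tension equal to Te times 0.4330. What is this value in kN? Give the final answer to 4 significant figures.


T_tu = 24.2130 * 0.4330
T_tu = 10.48 kN


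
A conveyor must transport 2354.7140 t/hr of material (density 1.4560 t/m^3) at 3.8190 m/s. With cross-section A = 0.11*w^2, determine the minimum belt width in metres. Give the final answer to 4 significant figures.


A_req = 2354.7140 / (3.8190 * 1.4560 * 3600) = 0.117632 m^2
w = sqrt(0.117632 / 0.11)
w = 1.034 m


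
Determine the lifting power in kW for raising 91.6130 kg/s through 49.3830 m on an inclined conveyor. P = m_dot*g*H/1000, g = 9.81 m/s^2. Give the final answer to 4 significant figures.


P = 91.6130 * 9.81 * 49.3830 / 1000
P = 44.38 kW


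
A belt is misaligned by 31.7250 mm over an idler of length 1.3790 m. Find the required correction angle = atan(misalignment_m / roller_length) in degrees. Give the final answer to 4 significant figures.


misalign_m = 31.7250 / 1000 = 0.031725 m
angle = atan(0.031725 / 1.3790)
angle = 1.318 deg


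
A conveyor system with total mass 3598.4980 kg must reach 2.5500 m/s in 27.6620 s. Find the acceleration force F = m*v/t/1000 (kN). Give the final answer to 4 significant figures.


F = 3598.4980 * 2.5500 / 27.6620 / 1000
F = 0.3317 kN


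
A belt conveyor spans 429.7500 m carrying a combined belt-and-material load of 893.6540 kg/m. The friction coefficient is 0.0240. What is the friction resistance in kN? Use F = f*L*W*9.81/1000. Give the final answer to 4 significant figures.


F = 0.0240 * 429.7500 * 893.6540 * 9.81 / 1000
F = 90.42 kN


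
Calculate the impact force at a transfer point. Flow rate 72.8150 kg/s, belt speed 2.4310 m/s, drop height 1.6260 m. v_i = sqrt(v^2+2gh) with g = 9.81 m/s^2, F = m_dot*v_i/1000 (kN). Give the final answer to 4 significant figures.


v_i = sqrt(2.4310^2 + 2*9.81*1.6260) = 6.14914 m/s
F = 72.8150 * 6.14914 / 1000
F = 0.4477 kN


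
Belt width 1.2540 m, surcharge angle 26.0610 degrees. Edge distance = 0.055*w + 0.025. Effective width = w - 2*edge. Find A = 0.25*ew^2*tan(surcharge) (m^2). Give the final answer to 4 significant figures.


edge = 0.055*1.2540 + 0.025 = 0.09397 m
ew = 1.2540 - 2*0.09397 = 1.06606 m
A = 0.25 * 1.06606^2 * tan(26.0610 deg)
A = 0.1389 m^2


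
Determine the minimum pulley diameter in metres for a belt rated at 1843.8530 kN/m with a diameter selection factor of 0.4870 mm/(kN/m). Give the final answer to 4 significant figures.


D = 1843.8530 * 0.4870 / 1000
D = 0.8980 m


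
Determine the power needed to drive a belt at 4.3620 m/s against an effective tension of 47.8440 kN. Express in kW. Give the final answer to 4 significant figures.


P = Te * v = 47.8440 * 4.3620
P = 208.7 kW


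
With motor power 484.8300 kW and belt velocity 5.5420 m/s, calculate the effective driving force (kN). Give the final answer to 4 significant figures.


Te = P / v = 484.8300 / 5.5420
Te = 87.48 kN


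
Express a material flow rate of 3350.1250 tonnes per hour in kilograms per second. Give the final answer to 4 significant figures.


m_dot = 3350.1250 * 1000 / 3600
m_dot = 930.6 kg/s


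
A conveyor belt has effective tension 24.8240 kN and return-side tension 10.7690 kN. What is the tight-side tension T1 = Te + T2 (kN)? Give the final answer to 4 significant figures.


T1 = Te + T2 = 24.8240 + 10.7690
T1 = 35.59 kN


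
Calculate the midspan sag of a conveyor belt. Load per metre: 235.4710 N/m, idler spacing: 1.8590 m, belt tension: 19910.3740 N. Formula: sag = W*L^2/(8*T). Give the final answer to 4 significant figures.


sag = 235.4710 * 1.8590^2 / (8 * 19910.3740)
sag = 0.005109 m


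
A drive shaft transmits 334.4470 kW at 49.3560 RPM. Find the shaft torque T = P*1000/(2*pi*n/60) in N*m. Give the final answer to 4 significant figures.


omega = 2*pi*49.3560/60 = 5.16855 rad/s
T = 334.4470*1000 / 5.16855
T = 64710 N*m


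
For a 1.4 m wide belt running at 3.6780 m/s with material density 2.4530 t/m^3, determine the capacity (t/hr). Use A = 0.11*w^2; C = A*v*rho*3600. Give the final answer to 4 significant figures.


A = 0.11 * 1.4^2 = 0.2156 m^2
C = 0.2156 * 3.6780 * 2.4530 * 3600
C = 7003 t/hr


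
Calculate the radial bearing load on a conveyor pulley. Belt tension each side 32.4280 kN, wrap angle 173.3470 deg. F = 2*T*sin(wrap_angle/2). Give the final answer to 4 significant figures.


F = 2 * 32.4280 * sin(173.3470/2 deg)
F = 64.75 kN


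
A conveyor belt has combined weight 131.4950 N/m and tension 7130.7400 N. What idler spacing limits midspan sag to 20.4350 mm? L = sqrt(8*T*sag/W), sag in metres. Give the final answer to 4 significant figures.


sag = 20.4350/1000 = 0.020435 m
L = sqrt(8 * 7130.7400 * 0.020435 / 131.4950)
L = 2.977 m


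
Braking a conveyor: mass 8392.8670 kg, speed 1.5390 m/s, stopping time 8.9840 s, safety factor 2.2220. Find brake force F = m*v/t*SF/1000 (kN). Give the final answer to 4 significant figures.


F = 8392.8670 * 1.5390 / 8.9840 * 2.2220 / 1000
F = 3.195 kN


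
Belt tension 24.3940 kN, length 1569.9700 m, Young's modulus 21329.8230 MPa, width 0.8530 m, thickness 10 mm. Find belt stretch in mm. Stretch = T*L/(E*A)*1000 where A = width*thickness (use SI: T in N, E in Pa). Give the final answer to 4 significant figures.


A = 0.8530 * 0.01 = 0.00853 m^2
Stretch = 24.3940*1000 * 1569.9700 / (21329.8230e6 * 0.00853) * 1000
Stretch = 210.5 mm


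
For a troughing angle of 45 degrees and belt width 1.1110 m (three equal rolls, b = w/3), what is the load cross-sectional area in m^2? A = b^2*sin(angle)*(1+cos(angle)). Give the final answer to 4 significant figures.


b = 1.1110/3 = 0.370333 m
A = 0.370333^2 * sin(45 deg) * (1 + cos(45 deg))
A = 0.1656 m^2


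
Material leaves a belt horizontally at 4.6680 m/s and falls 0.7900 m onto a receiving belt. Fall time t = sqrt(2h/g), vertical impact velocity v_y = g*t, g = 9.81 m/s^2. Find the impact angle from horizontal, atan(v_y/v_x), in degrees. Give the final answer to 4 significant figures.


t = sqrt(2*0.7900/9.81) = 0.401323 s
v_y = 9.81 * 0.401323 = 3.93698 m/s
angle = atan(3.93698 / 4.6680) = 40.14 deg


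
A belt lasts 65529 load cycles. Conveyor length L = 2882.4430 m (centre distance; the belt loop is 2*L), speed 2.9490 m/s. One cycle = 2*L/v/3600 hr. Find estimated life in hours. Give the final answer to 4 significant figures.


cycle_time = 2 * 2882.4430 / 2.9490 / 3600 = 0.543017 hr
life = 65529 * 0.543017 = 35580 hours


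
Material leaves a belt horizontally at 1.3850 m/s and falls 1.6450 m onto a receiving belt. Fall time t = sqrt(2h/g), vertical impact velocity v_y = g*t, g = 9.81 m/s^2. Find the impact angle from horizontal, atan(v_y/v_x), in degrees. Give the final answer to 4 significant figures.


t = sqrt(2*1.6450/9.81) = 0.579113 s
v_y = 9.81 * 0.579113 = 5.6811 m/s
angle = atan(5.6811 / 1.3850) = 76.30 deg


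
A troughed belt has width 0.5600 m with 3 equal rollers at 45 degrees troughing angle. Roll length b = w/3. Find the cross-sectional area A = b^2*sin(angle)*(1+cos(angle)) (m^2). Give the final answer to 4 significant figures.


b = 0.5600/3 = 0.186667 m
A = 0.186667^2 * sin(45 deg) * (1 + cos(45 deg))
A = 0.04206 m^2


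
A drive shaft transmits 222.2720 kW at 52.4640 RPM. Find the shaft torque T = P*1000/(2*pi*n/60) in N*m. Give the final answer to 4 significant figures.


omega = 2*pi*52.4640/60 = 5.49402 rad/s
T = 222.2720*1000 / 5.49402
T = 40460 N*m


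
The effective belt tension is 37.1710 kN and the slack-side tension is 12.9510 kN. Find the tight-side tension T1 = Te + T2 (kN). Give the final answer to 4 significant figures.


T1 = Te + T2 = 37.1710 + 12.9510
T1 = 50.12 kN


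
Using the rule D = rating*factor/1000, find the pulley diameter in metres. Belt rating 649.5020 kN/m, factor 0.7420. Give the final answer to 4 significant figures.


D = 649.5020 * 0.7420 / 1000
D = 0.4819 m


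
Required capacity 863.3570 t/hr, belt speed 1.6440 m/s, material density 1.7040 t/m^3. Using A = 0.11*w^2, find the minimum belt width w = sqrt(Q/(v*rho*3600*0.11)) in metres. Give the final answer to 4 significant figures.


A_req = 863.3570 / (1.6440 * 1.7040 * 3600) = 0.0856084 m^2
w = sqrt(0.0856084 / 0.11)
w = 0.8822 m


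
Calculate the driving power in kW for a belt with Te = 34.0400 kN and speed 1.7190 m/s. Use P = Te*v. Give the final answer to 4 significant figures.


P = Te * v = 34.0400 * 1.7190
P = 58.51 kW


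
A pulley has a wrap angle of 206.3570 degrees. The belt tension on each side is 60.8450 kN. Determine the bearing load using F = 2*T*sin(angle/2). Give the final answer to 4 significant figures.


F = 2 * 60.8450 * sin(206.3570/2 deg)
F = 118.5 kN


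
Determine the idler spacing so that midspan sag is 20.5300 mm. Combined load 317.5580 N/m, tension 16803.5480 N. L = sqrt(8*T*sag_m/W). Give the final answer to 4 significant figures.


sag = 20.5300/1000 = 0.020530 m
L = sqrt(8 * 16803.5480 * 0.020530 / 317.5580)
L = 2.948 m


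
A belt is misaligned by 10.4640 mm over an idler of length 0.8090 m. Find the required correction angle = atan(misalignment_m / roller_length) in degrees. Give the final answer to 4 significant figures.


misalign_m = 10.4640 / 1000 = 0.010464 m
angle = atan(0.010464 / 0.8090)
angle = 0.7411 deg


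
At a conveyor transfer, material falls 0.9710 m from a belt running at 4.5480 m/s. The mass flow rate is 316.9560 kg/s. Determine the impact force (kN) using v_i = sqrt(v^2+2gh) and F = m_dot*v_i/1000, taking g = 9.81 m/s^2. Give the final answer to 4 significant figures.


v_i = sqrt(4.5480^2 + 2*9.81*0.9710) = 6.3036 m/s
F = 316.9560 * 6.3036 / 1000
F = 1.998 kN


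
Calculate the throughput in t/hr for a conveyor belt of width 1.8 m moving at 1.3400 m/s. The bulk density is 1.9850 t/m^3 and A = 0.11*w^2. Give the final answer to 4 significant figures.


A = 0.11 * 1.8^2 = 0.3564 m^2
C = 0.3564 * 1.3400 * 1.9850 * 3600
C = 3413 t/hr


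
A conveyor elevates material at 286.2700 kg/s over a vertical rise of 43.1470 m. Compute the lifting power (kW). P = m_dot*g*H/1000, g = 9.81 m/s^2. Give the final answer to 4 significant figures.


P = 286.2700 * 9.81 * 43.1470 / 1000
P = 121.2 kW


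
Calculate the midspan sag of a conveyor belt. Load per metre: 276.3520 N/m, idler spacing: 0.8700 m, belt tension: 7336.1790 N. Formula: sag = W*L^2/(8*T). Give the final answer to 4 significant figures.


sag = 276.3520 * 0.8700^2 / (8 * 7336.1790)
sag = 0.003564 m


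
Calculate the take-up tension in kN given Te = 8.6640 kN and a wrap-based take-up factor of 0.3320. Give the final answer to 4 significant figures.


T_tu = 8.6640 * 0.3320
T_tu = 2.876 kN


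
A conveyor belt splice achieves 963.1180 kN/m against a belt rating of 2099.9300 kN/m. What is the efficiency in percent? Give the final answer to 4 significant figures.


Eff = 963.1180 / 2099.9300 * 100
Eff = 45.86 %


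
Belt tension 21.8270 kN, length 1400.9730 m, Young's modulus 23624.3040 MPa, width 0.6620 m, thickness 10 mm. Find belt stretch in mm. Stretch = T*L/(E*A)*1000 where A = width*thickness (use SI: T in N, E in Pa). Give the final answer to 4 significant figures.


A = 0.6620 * 0.01 = 0.00662 m^2
Stretch = 21.8270*1000 * 1400.9730 / (23624.3040e6 * 0.00662) * 1000
Stretch = 195.5 mm


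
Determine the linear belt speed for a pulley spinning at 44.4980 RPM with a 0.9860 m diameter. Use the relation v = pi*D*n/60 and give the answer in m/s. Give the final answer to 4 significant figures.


v = pi * 0.9860 * 44.4980 / 60
v = 2.297 m/s


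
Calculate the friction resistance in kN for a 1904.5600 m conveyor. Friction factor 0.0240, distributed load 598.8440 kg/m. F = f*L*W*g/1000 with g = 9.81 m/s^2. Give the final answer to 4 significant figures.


F = 0.0240 * 1904.5600 * 598.8440 * 9.81 / 1000
F = 268.5 kN


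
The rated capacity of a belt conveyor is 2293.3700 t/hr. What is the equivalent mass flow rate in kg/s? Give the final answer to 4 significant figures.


m_dot = 2293.3700 * 1000 / 3600
m_dot = 637.0 kg/s


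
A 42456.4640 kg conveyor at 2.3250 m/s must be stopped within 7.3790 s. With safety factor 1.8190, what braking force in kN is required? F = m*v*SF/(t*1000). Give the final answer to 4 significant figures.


F = 42456.4640 * 2.3250 / 7.3790 * 1.8190 / 1000
F = 24.33 kN


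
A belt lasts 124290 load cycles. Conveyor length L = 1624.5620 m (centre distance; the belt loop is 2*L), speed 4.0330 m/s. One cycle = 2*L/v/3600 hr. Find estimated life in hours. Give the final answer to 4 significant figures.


cycle_time = 2 * 1624.5620 / 4.0330 / 3600 = 0.223787 hr
life = 124290 * 0.223787 = 27810 hours


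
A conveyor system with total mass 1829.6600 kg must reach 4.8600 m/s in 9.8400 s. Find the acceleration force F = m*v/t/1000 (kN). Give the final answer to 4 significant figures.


F = 1829.6600 * 4.8600 / 9.8400 / 1000
F = 0.9037 kN


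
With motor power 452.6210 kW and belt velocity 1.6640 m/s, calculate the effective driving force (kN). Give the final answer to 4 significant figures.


Te = P / v = 452.6210 / 1.6640
Te = 272.0 kN


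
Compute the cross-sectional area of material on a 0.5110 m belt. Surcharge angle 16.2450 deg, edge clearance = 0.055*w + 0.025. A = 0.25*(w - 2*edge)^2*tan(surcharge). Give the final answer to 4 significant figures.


edge = 0.055*0.5110 + 0.025 = 0.053105 m
ew = 0.5110 - 2*0.053105 = 0.40479 m
A = 0.25 * 0.40479^2 * tan(16.2450 deg)
A = 0.01194 m^2


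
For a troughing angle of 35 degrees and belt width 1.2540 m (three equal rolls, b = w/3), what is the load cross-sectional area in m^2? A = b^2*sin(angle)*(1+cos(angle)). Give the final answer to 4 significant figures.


b = 1.2540/3 = 0.418 m
A = 0.418^2 * sin(35 deg) * (1 + cos(35 deg))
A = 0.1823 m^2


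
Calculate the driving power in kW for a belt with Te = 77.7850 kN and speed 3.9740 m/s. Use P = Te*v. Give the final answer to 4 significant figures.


P = Te * v = 77.7850 * 3.9740
P = 309.1 kW


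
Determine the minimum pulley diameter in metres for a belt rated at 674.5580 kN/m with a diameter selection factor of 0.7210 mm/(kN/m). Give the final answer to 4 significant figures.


D = 674.5580 * 0.7210 / 1000
D = 0.4864 m


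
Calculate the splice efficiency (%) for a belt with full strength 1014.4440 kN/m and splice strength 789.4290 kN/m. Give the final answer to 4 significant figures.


Eff = 789.4290 / 1014.4440 * 100
Eff = 77.82 %


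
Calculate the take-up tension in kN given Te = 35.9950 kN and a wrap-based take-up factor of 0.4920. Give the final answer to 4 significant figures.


T_tu = 35.9950 * 0.4920
T_tu = 17.71 kN


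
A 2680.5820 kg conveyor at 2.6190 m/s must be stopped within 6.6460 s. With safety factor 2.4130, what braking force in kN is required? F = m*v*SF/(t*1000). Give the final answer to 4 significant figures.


F = 2680.5820 * 2.6190 / 6.6460 * 2.4130 / 1000
F = 2.549 kN


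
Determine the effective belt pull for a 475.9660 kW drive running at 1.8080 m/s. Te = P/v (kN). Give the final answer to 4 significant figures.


Te = P / v = 475.9660 / 1.8080
Te = 263.3 kN


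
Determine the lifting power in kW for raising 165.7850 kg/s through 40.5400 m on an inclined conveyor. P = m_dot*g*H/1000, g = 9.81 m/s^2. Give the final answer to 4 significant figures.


P = 165.7850 * 9.81 * 40.5400 / 1000
P = 65.93 kW


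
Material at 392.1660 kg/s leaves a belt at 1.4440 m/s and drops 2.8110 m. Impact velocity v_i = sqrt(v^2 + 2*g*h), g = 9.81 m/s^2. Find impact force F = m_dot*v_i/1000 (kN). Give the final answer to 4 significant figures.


v_i = sqrt(1.4440^2 + 2*9.81*2.8110) = 7.56551 m/s
F = 392.1660 * 7.56551 / 1000
F = 2.967 kN


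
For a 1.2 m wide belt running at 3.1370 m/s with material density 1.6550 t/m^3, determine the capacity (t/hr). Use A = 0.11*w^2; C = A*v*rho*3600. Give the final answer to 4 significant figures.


A = 0.11 * 1.2^2 = 0.1584 m^2
C = 0.1584 * 3.1370 * 1.6550 * 3600
C = 2961 t/hr


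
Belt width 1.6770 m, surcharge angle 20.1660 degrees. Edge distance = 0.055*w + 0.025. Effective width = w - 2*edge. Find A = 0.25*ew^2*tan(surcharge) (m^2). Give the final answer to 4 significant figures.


edge = 0.055*1.6770 + 0.025 = 0.117235 m
ew = 1.6770 - 2*0.117235 = 1.44253 m
A = 0.25 * 1.44253^2 * tan(20.1660 deg)
A = 0.1911 m^2


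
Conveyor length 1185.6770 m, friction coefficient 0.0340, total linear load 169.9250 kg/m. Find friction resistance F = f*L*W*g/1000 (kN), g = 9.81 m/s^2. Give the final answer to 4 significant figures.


F = 0.0340 * 1185.6770 * 169.9250 * 9.81 / 1000
F = 67.20 kN


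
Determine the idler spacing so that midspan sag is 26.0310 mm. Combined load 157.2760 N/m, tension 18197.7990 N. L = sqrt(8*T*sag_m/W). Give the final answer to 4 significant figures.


sag = 26.0310/1000 = 0.026031 m
L = sqrt(8 * 18197.7990 * 0.026031 / 157.2760)
L = 4.909 m


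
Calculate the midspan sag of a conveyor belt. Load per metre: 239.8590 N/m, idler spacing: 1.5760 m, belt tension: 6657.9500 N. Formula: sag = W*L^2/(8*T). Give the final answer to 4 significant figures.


sag = 239.8590 * 1.5760^2 / (8 * 6657.9500)
sag = 0.01119 m


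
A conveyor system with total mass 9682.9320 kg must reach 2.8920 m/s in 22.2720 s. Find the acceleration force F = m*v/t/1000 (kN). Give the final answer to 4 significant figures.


F = 9682.9320 * 2.8920 / 22.2720 / 1000
F = 1.257 kN


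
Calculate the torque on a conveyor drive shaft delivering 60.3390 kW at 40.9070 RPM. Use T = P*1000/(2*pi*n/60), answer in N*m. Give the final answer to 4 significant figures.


omega = 2*pi*40.9070/60 = 4.28377 rad/s
T = 60.3390*1000 / 4.28377
T = 14090 N*m


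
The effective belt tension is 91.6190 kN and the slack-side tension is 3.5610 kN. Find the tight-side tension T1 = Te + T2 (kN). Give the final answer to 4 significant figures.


T1 = Te + T2 = 91.6190 + 3.5610
T1 = 95.18 kN


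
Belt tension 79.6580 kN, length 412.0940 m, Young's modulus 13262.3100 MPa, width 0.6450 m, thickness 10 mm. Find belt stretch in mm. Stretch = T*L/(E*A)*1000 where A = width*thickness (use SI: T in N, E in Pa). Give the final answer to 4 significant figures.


A = 0.6450 * 0.01 = 0.00645 m^2
Stretch = 79.6580*1000 * 412.0940 / (13262.3100e6 * 0.00645) * 1000
Stretch = 383.7 mm


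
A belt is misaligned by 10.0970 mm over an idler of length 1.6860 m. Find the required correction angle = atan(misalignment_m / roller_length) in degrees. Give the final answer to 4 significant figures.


misalign_m = 10.0970 / 1000 = 0.010097 m
angle = atan(0.010097 / 1.6860)
angle = 0.3431 deg


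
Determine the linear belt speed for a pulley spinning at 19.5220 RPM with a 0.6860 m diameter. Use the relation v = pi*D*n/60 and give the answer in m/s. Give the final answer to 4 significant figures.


v = pi * 0.6860 * 19.5220 / 60
v = 0.7012 m/s


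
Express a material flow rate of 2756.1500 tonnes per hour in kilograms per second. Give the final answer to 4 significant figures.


m_dot = 2756.1500 * 1000 / 3600
m_dot = 765.6 kg/s


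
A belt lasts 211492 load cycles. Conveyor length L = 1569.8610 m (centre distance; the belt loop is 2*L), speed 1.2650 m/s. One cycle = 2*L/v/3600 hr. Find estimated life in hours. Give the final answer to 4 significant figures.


cycle_time = 2 * 1569.8610 / 1.2650 / 3600 = 0.689443 hr
life = 211492 * 0.689443 = 145800 hours


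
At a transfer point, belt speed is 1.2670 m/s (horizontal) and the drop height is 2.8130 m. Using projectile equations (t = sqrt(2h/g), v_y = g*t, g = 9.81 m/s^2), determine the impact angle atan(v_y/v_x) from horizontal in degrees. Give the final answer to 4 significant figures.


t = sqrt(2*2.8130/9.81) = 0.757295 s
v_y = 9.81 * 0.757295 = 7.42906 m/s
angle = atan(7.42906 / 1.2670) = 80.32 deg


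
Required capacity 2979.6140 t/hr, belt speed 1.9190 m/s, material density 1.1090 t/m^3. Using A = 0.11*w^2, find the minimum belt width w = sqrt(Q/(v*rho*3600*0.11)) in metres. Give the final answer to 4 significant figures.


A_req = 2979.6140 / (1.9190 * 1.1090 * 3600) = 0.388912 m^2
w = sqrt(0.388912 / 0.11)
w = 1.880 m


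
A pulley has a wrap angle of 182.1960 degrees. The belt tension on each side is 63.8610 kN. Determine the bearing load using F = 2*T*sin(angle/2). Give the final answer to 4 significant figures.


F = 2 * 63.8610 * sin(182.1960/2 deg)
F = 127.7 kN


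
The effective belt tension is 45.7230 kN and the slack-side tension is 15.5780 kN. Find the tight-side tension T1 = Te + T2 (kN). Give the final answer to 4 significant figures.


T1 = Te + T2 = 45.7230 + 15.5780
T1 = 61.30 kN


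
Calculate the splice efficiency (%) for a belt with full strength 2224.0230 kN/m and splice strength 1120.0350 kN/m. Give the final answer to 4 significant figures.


Eff = 1120.0350 / 2224.0230 * 100
Eff = 50.36 %


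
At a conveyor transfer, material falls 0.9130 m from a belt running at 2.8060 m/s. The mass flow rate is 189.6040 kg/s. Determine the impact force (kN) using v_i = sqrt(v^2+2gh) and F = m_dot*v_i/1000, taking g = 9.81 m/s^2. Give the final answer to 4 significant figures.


v_i = sqrt(2.8060^2 + 2*9.81*0.9130) = 5.07806 m/s
F = 189.6040 * 5.07806 / 1000
F = 0.9628 kN


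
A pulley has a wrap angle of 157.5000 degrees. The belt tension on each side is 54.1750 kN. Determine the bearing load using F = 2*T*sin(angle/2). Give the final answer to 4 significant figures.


F = 2 * 54.1750 * sin(157.5000/2 deg)
F = 106.3 kN


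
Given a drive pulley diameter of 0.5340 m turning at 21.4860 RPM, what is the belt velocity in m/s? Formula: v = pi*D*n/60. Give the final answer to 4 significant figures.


v = pi * 0.5340 * 21.4860 / 60
v = 0.6008 m/s


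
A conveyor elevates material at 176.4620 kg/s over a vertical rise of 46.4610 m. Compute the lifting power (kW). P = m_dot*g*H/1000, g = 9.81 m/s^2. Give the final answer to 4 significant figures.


P = 176.4620 * 9.81 * 46.4610 / 1000
P = 80.43 kW


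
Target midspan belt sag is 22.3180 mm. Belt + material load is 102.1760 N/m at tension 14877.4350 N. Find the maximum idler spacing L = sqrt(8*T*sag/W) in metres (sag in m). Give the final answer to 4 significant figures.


sag = 22.3180/1000 = 0.022318 m
L = sqrt(8 * 14877.4350 * 0.022318 / 102.1760)
L = 5.099 m


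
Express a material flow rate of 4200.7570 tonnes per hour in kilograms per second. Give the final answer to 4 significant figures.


m_dot = 4200.7570 * 1000 / 3600
m_dot = 1167 kg/s


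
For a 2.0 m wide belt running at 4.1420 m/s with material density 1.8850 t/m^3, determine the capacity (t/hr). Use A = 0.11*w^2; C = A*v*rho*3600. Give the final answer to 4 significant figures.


A = 0.11 * 2.0^2 = 0.44 m^2
C = 0.44 * 4.1420 * 1.8850 * 3600
C = 12370 t/hr


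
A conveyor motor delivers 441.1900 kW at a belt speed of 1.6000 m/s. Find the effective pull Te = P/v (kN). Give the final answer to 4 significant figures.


Te = P / v = 441.1900 / 1.6000
Te = 275.7 kN


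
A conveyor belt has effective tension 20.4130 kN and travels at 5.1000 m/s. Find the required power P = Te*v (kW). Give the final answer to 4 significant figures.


P = Te * v = 20.4130 * 5.1000
P = 104.1 kW


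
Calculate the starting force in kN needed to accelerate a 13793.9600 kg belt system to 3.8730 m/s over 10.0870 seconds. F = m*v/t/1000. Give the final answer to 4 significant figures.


F = 13793.9600 * 3.8730 / 10.0870 / 1000
F = 5.296 kN


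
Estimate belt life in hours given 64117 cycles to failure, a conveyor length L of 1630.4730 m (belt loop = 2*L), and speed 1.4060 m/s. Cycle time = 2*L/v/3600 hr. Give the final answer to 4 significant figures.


cycle_time = 2 * 1630.4730 / 1.4060 / 3600 = 0.644252 hr
life = 64117 * 0.644252 = 41310 hours
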